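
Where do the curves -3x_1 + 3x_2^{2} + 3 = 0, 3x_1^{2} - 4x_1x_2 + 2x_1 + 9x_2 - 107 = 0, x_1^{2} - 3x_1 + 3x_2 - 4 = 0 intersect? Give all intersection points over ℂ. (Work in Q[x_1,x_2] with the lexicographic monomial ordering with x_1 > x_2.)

{(5, -2)}

Compute a lex Gröbner basis by Buchberger's algorithm.
f_1 = -3x_1 + 3x_2^{2} + 3, LT = x_1.
f_2 = 3x_1^{2} - 4x_1x_2 + 2x_1 + 9x_2 - 107, LT = x_1^{2}.
f_3 = x_1^{2} - 3x_1 + 3x_2 - 4, LT = x_1^{2}.

S(f_1,f_2): lcm = x_1^{2}. S = -x_1x_2^{2} + \tfrac{4}{3}x_1x_2 - \tfrac{5}{3}x_1 - 3x_2 + \tfrac{107}{3}.
  leading term x_1x_2^{2}: subtract (\tfrac{1}{3}x_2^{2})·f_1 from -x_1x_2^{2} + \tfrac{4}{3}x_1x_2 - \tfrac{5}{3}x_1 - 3x_2 + \tfrac{107}{3} → \tfrac{4}{3}x_1x_2 - \tfrac{5}{3}x_1 - x_2^{4} - x_2^{2} - 3x_2 + \tfrac{107}{3}
  leading term x_1x_2: subtract (-\tfrac{4}{9}x_2)·f_1 from \tfrac{4}{3}x_1x_2 - \tfrac{5}{3}x_1 - x_2^{4} - x_2^{2} - 3x_2 + \tfrac{107}{3} → -\tfrac{5}{3}x_1 - x_2^{4} + \tfrac{4}{3}x_2^{3} - x_2^{2} - \tfrac{5}{3}x_2 + \tfrac{107}{3}
  leading term x_1: subtract (\tfrac{5}{9})·f_1 from -\tfrac{5}{3}x_1 - x_2^{4} + \tfrac{4}{3}x_2^{3} - x_2^{2} - \tfrac{5}{3}x_2 + \tfrac{107}{3} → -x_2^{4} + \tfrac{4}{3}x_2^{3} - \tfrac{8}{3}x_2^{2} - \tfrac{5}{3}x_2 + 34
  leading term x_2^{4}: no divisor's leading term divides it; move -x_2^{4} to the remainder.
  leading term x_2^{3}: no divisor's leading term divides it; move \tfrac{4}{3}x_2^{3} to the remainder.
  leading term x_2^{2}: no divisor's leading term divides it; move -\tfrac{8}{3}x_2^{2} to the remainder.
  leading term x_2: no divisor's leading term divides it; move -\tfrac{5}{3}x_2 to the remainder.
  leading term 1: no divisor's leading term divides it; move 34 to the remainder.
  remainder -x_2^{4} + \tfrac{4}{3}x_2^{3} - \tfrac{8}{3}x_2^{2} - \tfrac{5}{3}x_2 + 34 ≠ 0; add h_4 = -x_2^{4} + \tfrac{4}{3}x_2^{3} - \tfrac{8}{3}x_2^{2} - \tfrac{5}{3}x_2 + 34 to the basis.

S(f_1,f_3): lcm = x_1^{2}. S = -x_1x_2^{2} + 2x_1 - 3x_2 + 4.
  leading term x_1x_2^{2}: subtract (\tfrac{1}{3}x_2^{2})·f_1 from -x_1x_2^{2} + 2x_1 - 3x_2 + 4 → 2x_1 - x_2^{4} - x_2^{2} - 3x_2 + 4
  leading term x_1: subtract (-\tfrac{2}{3})·f_1 from 2x_1 - x_2^{4} - x_2^{2} - 3x_2 + 4 → -x_2^{4} + x_2^{2} - 3x_2 + 6
  leading term x_2^{4}: subtract (1)·h_4 from -x_2^{4} + x_2^{2} - 3x_2 + 6 → -\tfrac{4}{3}x_2^{3} + \tfrac{11}{3}x_2^{2} - \tfrac{4}{3}x_2 - 28
  leading term x_2^{3}: no divisor's leading term divides it; move -\tfrac{4}{3}x_2^{3} to the remainder.
  leading term x_2^{2}: no divisor's leading term divides it; move \tfrac{11}{3}x_2^{2} to the remainder.
  leading term x_2: no divisor's leading term divides it; move -\tfrac{4}{3}x_2 to the remainder.
  leading term 1: no divisor's leading term divides it; move -28 to the remainder.
  remainder -\tfrac{4}{3}x_2^{3} + \tfrac{11}{3}x_2^{2} - \tfrac{4}{3}x_2 - 28 ≠ 0; add h_5 = -\tfrac{4}{3}x_2^{3} + \tfrac{11}{3}x_2^{2} - \tfrac{4}{3}x_2 - 28 to the basis.

S(h_4,h_5): lcm = x_2^{4}. S = \tfrac{17}{12}x_2^{3} + \tfrac{5}{3}x_2^{2} - \tfrac{58}{3}x_2 - 34.
  leading term x_2^{3}: subtract (-\tfrac{17}{16})·h_5 from \tfrac{17}{12}x_2^{3} + \tfrac{5}{3}x_2^{2} - \tfrac{58}{3}x_2 - 34 → \tfrac{89}{16}x_2^{2} - \tfrac{83}{4}x_2 - \tfrac{255}{4}
  leading term x_2^{2}: no divisor's leading term divides it; move \tfrac{89}{16}x_2^{2} to the remainder.
  leading term x_2: no divisor's leading term divides it; move -\tfrac{83}{4}x_2 to the remainder.
  leading term 1: no divisor's leading term divides it; move -\tfrac{255}{4} to the remainder.
  remainder \tfrac{89}{16}x_2^{2} - \tfrac{83}{4}x_2 - \tfrac{255}{4} ≠ 0; add h_6 = \tfrac{89}{16}x_2^{2} - \tfrac{83}{4}x_2 - \tfrac{255}{4} to the basis.

S(h_4,h_6): lcm = x_2^{4}. S = \tfrac{640}{267}x_2^{3} + \tfrac{3772}{267}x_2^{2} + \tfrac{5}{3}x_2 - 34.
  leading term x_2^{3}: subtract (-\tfrac{160}{89})·h_5 from \tfrac{640}{267}x_2^{3} + \tfrac{3772}{267}x_2^{2} + \tfrac{5}{3}x_2 - 34 → \tfrac{1844}{89}x_2^{2} - \tfrac{65}{89}x_2 - \tfrac{7506}{89}
  leading term x_2^{2}: subtract (\tfrac{29504}{7921})·h_6 from \tfrac{1844}{89}x_2^{2} - \tfrac{65}{89}x_2 - \tfrac{7506}{89} → \tfrac{606423}{7921}x_2 + \tfrac{1212846}{7921}
  leading term x_2: no divisor's leading term divides it; move \tfrac{606423}{7921}x_2 to the remainder.
  leading term 1: no divisor's leading term divides it; move \tfrac{1212846}{7921} to the remainder.
  remainder \tfrac{606423}{7921}x_2 + \tfrac{1212846}{7921} ≠ 0; add h_7 = \tfrac{606423}{7921}x_2 + \tfrac{1212846}{7921} to the basis.

The other S-polynomials (S(f_2,f_3), S(f_1,h_4), S(f_2,h_4), S(f_3,h_4), S(f_1,h_5), S(f_2,h_5), S(f_3,h_5), S(f_1,h_6), S(f_2,h_6), S(f_3,h_6), S(h_5,h_6), S(f_1,h_7), S(f_2,h_7), S(f_3,h_7), S(h_4,h_7), S(h_5,h_7), S(h_6,h_7)) all reduce to 0 modulo the current basis, so we have a Gröbner basis.
Inter-reduce: drop elements whose leading term is divisible by another's, tail-reduce, and make monic.
Reduced Gröbner basis: {x_1 - 5, x_2 + 2}.

Elimination: the polynomial x_2 + 2 lies in the elimination ideal for x_2, so x_2 ∈ {-2}. For each such x_2, the remaining basis elements (now univariate) give the rest of the solution.
  x_2 = -2: the earlier basis element becomes x_1 - 5 = 0, giving x_1 = 5 — point (5, -2).
Each listed point satisfies every original equation (direct substitution).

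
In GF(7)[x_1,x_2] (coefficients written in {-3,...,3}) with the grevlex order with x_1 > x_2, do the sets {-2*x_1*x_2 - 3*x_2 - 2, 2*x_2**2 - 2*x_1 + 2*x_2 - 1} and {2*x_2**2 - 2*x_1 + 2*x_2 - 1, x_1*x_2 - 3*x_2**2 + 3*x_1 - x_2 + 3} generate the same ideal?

Equality of ideals is decidable: compute both reduced Gröbner bases (unique for the ordering) and check whether they agree.
Buchberger on the first generating set:
f_1 = -2*x_1*x_2 - 3*x_2 - 2, LT = x_1*x_2.
f_2 = 2*x_2**2 - 2*x_1 + 2*x_2 - 1, LT = x_2**2.

S(f_1,f_2): lcm = x_1*x_2**2. S = x_1**2 - x_1*x_2 - 2*x_2**2 - 3*x_1 + x_2.
  leading term x_1**2: no divisor's leading term divides it; move x_1**2 to the remainder.
  leading term x_1*x_2: subtract (-3)·f_1 from -x_1*x_2 - 2*x_2**2 - 3*x_1 + x_2 → -2*x_2**2 - 3*x_1 - x_2 + 1
  leading term x_2**2: subtract (-1)·f_2 from -2*x_2**2 - 3*x_1 - x_2 + 1 → 2*x_1 + x_2
  leading term x_1: no divisor's leading term divides it; move 2*x_1 to the remainder.
  leading term x_2: no divisor's leading term divides it; move x_2 to the remainder.
  remainder x_1**2 + 2*x_1 + x_2 ≠ 0; add g_3 = x_1**2 + 2*x_1 + x_2 to the basis.

The other S-polynomials (S(f_1,g_3), S(f_2,g_3)) all reduce to 0 modulo the current basis, so we have a Gröbner basis.
Inter-reduce: drop elements whose leading term is divisible by another's, tail-reduce, and make monic.
Reduced Gröbner basis: {x_1**2 + 2*x_1 + x_2, x_1*x_2 - 2*x_2 + 1, x_2**2 - x_1 + x_2 + 3}.

Buchberger on the second generating set:
h_1 = 2*x_2**2 - 2*x_1 + 2*x_2 - 1, LT = x_2**2.
h_2 = x_1*x_2 - 3*x_2**2 + 3*x_1 - x_2 + 3, LT = x_1*x_2.

S(h_1,h_2): lcm = x_1*x_2**2. S = 3*x_2**3 - x_1**2 - 2*x_1*x_2 + x_2**2 + 3*x_1 - 3*x_2.
  leading term x_2**3: subtract (-2*x_2)·h_1 from 3*x_2**3 - x_1**2 - 2*x_1*x_2 + x_2**2 + 3*x_1 - 3*x_2 → -x_1**2 + x_1*x_2 - 2*x_2**2 + 3*x_1 + 2*x_2
  leading term x_1**2: no divisor's leading term divides it; move -x_1**2 to the remainder.
  leading term x_1*x_2: subtract (1)·h_2 from x_1*x_2 - 2*x_2**2 + 3*x_1 + 2*x_2 → x_2**2 + 3*x_2 - 3
  leading term x_2**2: subtract (-3)·h_1 from x_2**2 + 3*x_2 - 3 → x_1 + 2*x_2 + 1
  leading term x_1: no divisor's leading term divides it; move x_1 to the remainder.
  leading term x_2: no divisor's leading term divides it; move 2*x_2 to the remainder.
  leading term 1: no divisor's leading term divides it; move 1 to the remainder.
  remainder -x_1**2 + x_1 + 2*x_2 + 1 ≠ 0; add k_3 = -x_1**2 + x_1 + 2*x_2 + 1 to the basis.

The other S-polynomials (S(h_1,k_3), S(h_2,k_3)) all reduce to 0 modulo the current basis, so we have a Gröbner basis.
Inter-reduce: drop elements whose leading term is divisible by another's, tail-reduce, and make monic.
Reduced Gröbner basis: {x_1**2 - x_1 - 2*x_2 - 1, x_1*x_2 + 2*x_2 - 2, x_2**2 - x_1 + x_2 + 3}.

The bases are distinct; the ideals are different.

No, the ideals differ.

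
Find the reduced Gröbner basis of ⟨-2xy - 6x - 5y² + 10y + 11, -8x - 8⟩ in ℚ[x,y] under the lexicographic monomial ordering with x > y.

G = {x + 1, y² - 12/5y - 17/5}

f_1 = -2xy - 6x - 5y² + 10y + 11, LT = xy.
f_2 = -8x - 8, LT = x.

S(f_1,f_2): lcm = xy. S = 3x + 5/2y² - 6y - 11/2.
  leading term x: subtract (-⅜)·f_2 from 3x + 5/2y² - 6y - 11/2 → 5/2y² - 6y - 17/2
  leading term y²: no divisor's leading term divides it; move 5/2y² to the remainder.
  leading term y: no divisor's leading term divides it; move -6y to the remainder.
  leading term 1: no divisor's leading term divides it; move -17/2 to the remainder.
  remainder 5/2y² - 6y - 17/2 ≠ 0; add g_3 = 5/2y² - 6y - 17/2 to the basis.

The other S-polynomials (S(f_1,g_3), S(f_2,g_3)) all reduce to 0 modulo the current basis, so we have a Gröbner basis.
Inter-reduce: drop elements whose leading term is divisible by another's, tail-reduce, and make monic.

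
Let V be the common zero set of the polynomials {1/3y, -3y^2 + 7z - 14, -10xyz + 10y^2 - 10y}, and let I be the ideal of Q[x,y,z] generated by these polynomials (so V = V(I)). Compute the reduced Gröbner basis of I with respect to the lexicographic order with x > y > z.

f_1 = 1/3y, LT = y.
f_2 = -3y^2 + 7z - 14, LT = y^2.
f_3 = -10xyz + 10y^2 - 10y, LT = xyz.

S(f_1,f_2): lcm = y^2. S = 7/3z - 14/3.
  leading term z: no divisor's leading term divides it; move 7/3z to the remainder.
  leading term 1: no divisor's leading term divides it; move -14/3 to the remainder.
  remainder 7/3z - 14/3 ≠ 0; add g_4 = 7/3z - 14/3 to the basis.

The other S-polynomials (S(f_1,f_3), S(f_2,f_3), S(f_1,g_4), S(f_2,g_4), S(f_3,g_4)) all reduce to 0 modulo the current basis, so we have a Gröbner basis.
Inter-reduce: drop elements whose leading term is divisible by another's, tail-reduce, and make monic.

G = {y, z - 2}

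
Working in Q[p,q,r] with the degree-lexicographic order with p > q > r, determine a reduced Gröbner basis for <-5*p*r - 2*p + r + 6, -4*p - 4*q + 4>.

G = {q*r + 2/5*q - 4/5*r + 4/5, p + q - 1}

f_1 = -5*p*r - 2*p + r + 6, LT = p*r.
f_2 = -4*p - 4*q + 4, LT = p.

S(f_1,f_2): lcm = p*r. S = -q*r + 2/5*p + 4/5*r - 6/5.
  reduce S modulo (f_1, f_2):
  remainder -q*r - 2/5*q + 4/5*r - 4/5 ≠ 0; add g_3 = -q*r - 2/5*q + 4/5*r - 4/5 to the basis.

The other S-polynomials (S(f_1,g_3), S(f_2,g_3)) all reduce to 0 modulo the current basis, so we have a Gröbner basis.
Inter-reduce: drop elements whose leading term is divisible by another's, tail-reduce, and make monic.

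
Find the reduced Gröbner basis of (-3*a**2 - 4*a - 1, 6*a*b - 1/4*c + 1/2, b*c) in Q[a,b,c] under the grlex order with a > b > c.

Buchberger's algorithm terminates because the ascending chain of leading-term ideals stabilizes.

f_1 = -3*a**2 - 4*a - 1, LT = a**2.
f_2 = 6*a*b - 1/4*c + 1/2, LT = a*b.
f_3 = b*c, LT = b*c.

S(f_1,f_2): lcm = a**2*b. S = 4/3*a*b + 1/24*a*c - 1/12*a + 1/3*b.
  leading term a*b: subtract (2/9)·f_2 from 4/3*a*b + 1/24*a*c - 1/12*a + 1/3*b → 1/24*a*c - 1/12*a + 1/3*b + 1/18*c - 1/9
  leading term a*c: no divisor's leading term divides it; move 1/24*a*c to the remainder.
  leading term a: no divisor's leading term divides it; move -1/12*a to the remainder.
  leading term b: no divisor's leading term divides it; move 1/3*b to the remainder.
  leading term c: no divisor's leading term divides it; move 1/18*c to the remainder.
  leading term 1: no divisor's leading term divides it; move -1/9 to the remainder.
  remainder 1/24*a*c - 1/12*a + 1/3*b + 1/18*c - 1/9 ≠ 0; add g_4 = 1/24*a*c - 1/12*a + 1/3*b + 1/18*c - 1/9 to the basis.

S(f_2,f_3): lcm = a*b*c. S = -1/24*c**2 + 1/12*c.
  leading term c**2: no divisor's leading term divides it; move -1/24*c**2 to the remainder.
  leading term c: no divisor's leading term divides it; move 1/12*c to the remainder.
  remainder -1/24*c**2 + 1/12*c ≠ 0; add g_5 = -1/24*c**2 + 1/12*c to the basis.

S(f_2,g_4): lcm = a*b*c. S = 2*a*b - 8*b**2 - 4/3*b*c - 1/24*c**2 + 8/3*b + 1/12*c.
  leading term a*b: subtract (1/3)·f_2 from 2*a*b - 8*b**2 - 4/3*b*c - 1/24*c**2 + 8/3*b + 1/12*c → -8*b**2 - 4/3*b*c - 1/24*c**2 + 8/3*b + 1/6*c - 1/6
  leading term b**2: no divisor's leading term divides it; move -8*b**2 to the remainder.
  leading term b*c: subtract (-4/3)·f_3 from -4/3*b*c - 1/24*c**2 + 8/3*b + 1/6*c - 1/6 → -1/24*c**2 + 8/3*b + 1/6*c - 1/6
  leading term c**2: subtract (1)·g_5 from -1/24*c**2 + 8/3*b + 1/6*c - 1/6 → 8/3*b + 1/12*c - 1/6
  leading term b: no divisor's leading term divides it; move 8/3*b to the remainder.
  leading term c: no divisor's leading term divides it; move 1/12*c to the remainder.
  leading term 1: no divisor's leading term divides it; move -1/6 to the remainder.
  remainder -8*b**2 + 8/3*b + 1/12*c - 1/6 ≠ 0; add g_6 = -8*b**2 + 8/3*b + 1/12*c - 1/6 to the basis.

The other S-polynomials (S(f_1,f_3), S(f_1,g_4), S(f_3,g_4), S(f_1,g_5), S(f_2,g_5), S(f_3,g_5), S(g_4,g_5), S(f_1,g_6), S(f_2,g_6), S(f_3,g_6), S(g_4,g_6), S(g_5,g_6)) all reduce to 0 modulo the current basis, so we have a Gröbner basis.

G = {a**2 + 4/3*a + 1/3, a*b - 1/24*c + 1/12, a*c - 2*a + 8*b + 4/3*c - 8/3, b**2 - 1/3*b - 1/96*c + 1/48, b*c, c**2 - 2*c}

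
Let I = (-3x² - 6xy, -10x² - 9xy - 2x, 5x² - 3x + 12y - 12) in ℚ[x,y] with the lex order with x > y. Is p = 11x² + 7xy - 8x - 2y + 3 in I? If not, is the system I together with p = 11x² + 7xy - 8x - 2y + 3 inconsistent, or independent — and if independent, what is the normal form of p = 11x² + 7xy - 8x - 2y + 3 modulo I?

First compute the reduced Gröbner basis of I by Buchberger's algorithm.
f_1 = -3x² - 6xy, LT = x².
f_2 = -10x² - 9xy - 2x, LT = x².
f_3 = 5x² - 3x + 12y - 12, LT = x².

S(f_1,f_2): lcm = x². S = 11/10xy - ⅕x.
  leading term xy: no divisor's leading term divides it; move 11/10xy to the remainder.
  leading term x: no divisor's leading term divides it; move -⅕x to the remainder.
  remainder 11/10xy - ⅕x ≠ 0; add h_4 = 11/10xy - ⅕x to the basis.

S(f_1,f_3): lcm = x². S = 2xy + ⅗x - 12/5y + 12/5.
  leading term xy: subtract (20/11)·h_4 from 2xy + ⅗x - 12/5y + 12/5 → 53/55x - 12/5y + 12/5
  leading term x: no divisor's leading term divides it; move 53/55x to the remainder.
  leading term y: no divisor's leading term divides it; move -12/5y to the remainder.
  leading term 1: no divisor's leading term divides it; move 12/5 to the remainder.
  remainder 53/55x - 12/5y + 12/5 ≠ 0; add h_5 = 53/55x - 12/5y + 12/5 to the basis.

S(f_3,h_4): lcm = x²y. S = 2/11x² - ⅗xy + 12/5y² - 12/5y.
  leading term x²: subtract (-2/33)·f_1 from 2/11x² - ⅗xy + 12/5y² - 12/5y → -53/55xy + 12/5y² - 12/5y
  leading term xy: subtract (-106/121)·h_4 from -53/55xy + 12/5y² - 12/5y → -106/605x + 12/5y² - 12/5y
  leading term x: subtract (-2/11)·h_5 from -106/605x + 12/5y² - 12/5y → 12/5y² - 156/55y + 24/55
  leading term y²: no divisor's leading term divides it; move 12/5y² to the remainder.
  leading term y: no divisor's leading term divides it; move -156/55y to the remainder.
  leading term 1: no divisor's leading term divides it; move 24/55 to the remainder.
  remainder 12/5y² - 156/55y + 24/55 ≠ 0; add h_6 = 12/5y² - 156/55y + 24/55 to the basis.

S(f_1,h_5): lcm = x². S = 238/53xy - 132/53x.
  leading term xy: subtract (2380/583)·h_4 from 238/53xy - 132/53x → -976/583x
  leading term x: subtract (-4880/2809)·h_5 from -976/583x → -11712/2809y + 11712/2809
  leading term y: no divisor's leading term divides it; move -11712/2809y to the remainder.
  leading term 1: no divisor's leading term divides it; move 11712/2809 to the remainder.
  remainder -11712/2809y + 11712/2809 ≠ 0; add h_7 = -11712/2809y + 11712/2809 to the basis.

The other S-polynomials (S(f_2,f_3), S(f_1,h_4), S(f_2,h_4), S(f_2,h_5), S(f_3,h_5), S(h_4,h_5), S(f_1,h_6), S(f_2,h_6), S(f_3,h_6), S(h_4,h_6), S(h_5,h_6), S(f_1,h_7), S(f_2,h_7), S(f_3,h_7), S(h_4,h_7), S(h_5,h_7), S(h_6,h_7)) all reduce to 0 modulo the current basis, so we have a Gröbner basis.
Inter-reduce: drop elements whose leading term is divisible by another's, tail-reduce, and make monic.
Reduced Gröbner basis: {x, y - 1}.
Label its elements g_1 = x, g_2 = y - 1.

Reduce p = 11x² + 7xy - 8x - 2y + 3 modulo G:
  leading term x²: subtract (11x)·g_1 from 11x² + 7xy - 8x - 2y + 3 → 7xy - 8x - 2y + 3
  leading term xy: subtract (7y)·g_1 from 7xy - 8x - 2y + 3 → -8x - 2y + 3
  leading term x: subtract (-8)·g_1 from -8x - 2y + 3 → -2y + 3
  leading term y: subtract (-2)·g_2 from -2y + 3 → 1
  leading term 1: no divisor's leading term divides it; move 1 to the remainder.
  normal form = 1.
The normal form is nonzero, so p ∉ I. Since p minus its normal form lies in I, I + (p) = I + (r) where r = 1; decide whether this ideal is the whole ring.
Here r = 1 is a nonzero constant, hence a unit: 1 ∈ I + (p), the Gröbner basis of I + (p) is {1}, and the enlarged system has no common solution — adjoining p is inconsistent.

Adjoining 11x² + 7xy - 8x - 2y + 3 makes the ideal the whole ring: the system is inconsistent.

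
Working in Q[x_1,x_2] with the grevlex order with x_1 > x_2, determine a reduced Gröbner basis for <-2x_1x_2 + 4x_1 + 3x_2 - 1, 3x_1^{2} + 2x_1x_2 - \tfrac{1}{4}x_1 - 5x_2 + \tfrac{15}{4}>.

f_1 = -2x_1x_2 + 4x_1 + 3x_2 - 1, LT = x_1x_2.
f_2 = 3x_1^{2} + 2x_1x_2 - \tfrac{1}{4}x_1 - 5x_2 + \tfrac{15}{4}, LT = x_1^{2}.

S(f_1,f_2): lcm = x_1^{2}x_2. S = -\tfrac{2}{3}x_1x_2^{2} - 2x_1^{2} - \tfrac{17}{12}x_1x_2 + \tfrac{5}{3}x_2^{2} + \tfrac{1}{2}x_1 - \tfrac{5}{4}x_2.
  reduce S modulo (f_1, f_2):
  remainder \tfrac{2}{3}x_2^{2} - \tfrac{5}{2}x_1 - \tfrac{51}{8}x_2 + \tfrac{77}{24} ≠ 0; add g_3 = \tfrac{2}{3}x_2^{2} - \tfrac{5}{2}x_1 - \tfrac{51}{8}x_2 + \tfrac{77}{24} to the basis.

The other S-polynomials (S(f_1,g_3), S(f_2,g_3)) all reduce to 0 modulo the current basis, so we have a Gröbner basis.

G = {x_1^{2} + \tfrac{5}{4}x_1 - \tfrac{2}{3}x_2 + \tfrac{11}{12}, x_1x_2 - 2x_1 - \tfrac{3}{2}x_2 + \tfrac{1}{2}, x_2^{2} - \tfrac{15}{4}x_1 - \tfrac{153}{16}x_2 + \tfrac{77}{16}}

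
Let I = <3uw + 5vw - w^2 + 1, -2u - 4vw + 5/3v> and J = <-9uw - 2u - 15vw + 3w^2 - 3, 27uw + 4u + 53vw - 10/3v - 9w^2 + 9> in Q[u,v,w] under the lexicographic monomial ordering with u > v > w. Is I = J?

Two ideals are equal iff their reduced Gröbner bases coincide (the reduced basis is unique for a fixed ordering).
Buchberger on the first generating set:
f_1 = 3uw + 5vw - w^2 + 1, LT = uw.
f_2 = -2u - 4vw + 5/3v, LT = u.

S(f_1,f_2): lcm = uw. S = -2vw^2 + 5/2vw - 1/3w^2 + 1/3.
  reduce S modulo (f_1, f_2):
  remainder -2vw^2 + 5/2vw - 1/3w^2 + 1/3 ≠ 0; add g_3 = -2vw^2 + 5/2vw - 1/3w^2 + 1/3 to the basis.

The other S-polynomials (S(f_1,g_3), S(f_2,g_3)) all reduce to 0 modulo the current basis, so we have a Gröbner basis.
Inter-reduce: drop elements whose leading term is divisible by another's, tail-reduce, and make monic.
Reduced Gröbner basis: {u + 2vw - 5/6v, vw^2 - 5/4vw + 1/6w^2 - 1/6}.

Buchberger on the second generating set:
h_1 = -9uw - 2u - 15vw + 3w^2 - 3, LT = uw.
h_2 = 27uw + 4u + 53vw - 10/3v - 9w^2 + 9, LT = uw.

S(h_1,h_2): lcm = uw. S = 2/27u - 8/27vw + 10/81v.
  reduce S modulo (h_1, h_2):
  remainder 2/27u - 8/27vw + 10/81v ≠ 0; add k_3 = 2/27u - 8/27vw + 10/81v to the basis.

S(h_1,k_3): lcm = uw. S = 2/9u + 4vw^2 - 1/3w^2 + 1/3.
  reduce S modulo (h_1, h_2, k_3):
  remainder 4vw^2 + 8/9vw - 10/27v - 1/3w^2 + 1/3 ≠ 0; add k_4 = 4vw^2 + 8/9vw - 10/27v - 1/3w^2 + 1/3 to the basis.

The other S-polynomials (S(h_2,k_3), S(h_1,k_4), S(h_2,k_4), S(k_3,k_4)) all reduce to 0 modulo the current basis, so we have a Gröbner basis.
Inter-reduce: drop elements whose leading term is divisible by another's, tail-reduce, and make monic.
Reduced Gröbner basis: {u - 4vw + 5/3v, vw^2 + 2/9vw - 5/54v - 1/12w^2 + 1/12}.

Since the reduced bases disagree, the two ideals are not the same.

No, the ideals differ.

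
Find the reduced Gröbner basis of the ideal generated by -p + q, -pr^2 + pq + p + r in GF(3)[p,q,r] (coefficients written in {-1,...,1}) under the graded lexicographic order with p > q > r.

f_1 = -p + q, LT = p.
f_2 = -pr^2 + pq + p + r, LT = pr^2.

S(f_1,f_2): lcm = pr^2. S = -qr^2 + pq + p + r.
  reduce S modulo (f_1, f_2):
  remainder -qr^2 + q^2 + q + r ≠ 0; add g_3 = -qr^2 + q^2 + q + r to the basis.

The other S-polynomials (S(f_1,g_3), S(f_2,g_3)) all reduce to 0 modulo the current basis, so we have a Gröbner basis.
Inter-reduce: drop elements whose leading term is divisible by another's, tail-reduce, and make monic.

G = {qr^2 - q^2 - q - r, p - q}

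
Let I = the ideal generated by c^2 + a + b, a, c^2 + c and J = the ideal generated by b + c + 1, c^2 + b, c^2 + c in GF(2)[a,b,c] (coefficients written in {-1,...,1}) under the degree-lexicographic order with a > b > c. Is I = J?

No, the ideals differ.

Equality of ideals is decidable: compute both reduced Gröbner bases (unique for the ordering) and check whether they agree.
Buchberger on the first generating set:
f_1 = c^2 + a + b, LT = c^2.
f_2 = a, LT = a.
f_3 = c^2 + c, LT = c^2.

S(f_1,f_3): lcm = c^2. S = a + b + c.
  leading term a: subtract (1)·f_2 from a + b + c → b + c
  leading term b: no divisor's leading term divides it; move b to the remainder.
  leading term c: no divisor's leading term divides it; move c to the remainder.
  remainder b + c ≠ 0; add g_4 = b + c to the basis.

The other S-polynomials (S(f_1,f_2), S(f_2,f_3), S(f_1,g_4), S(f_2,g_4), S(f_3,g_4)) all reduce to 0 modulo the current basis, so we have a Gröbner basis.
Inter-reduce: drop elements whose leading term is divisible by another's, tail-reduce, and make monic.
Reduced Gröbner basis: {c^2 + c, a, b + c}.

Buchberger on the second generating set:
h_1 = b + c + 1, LT = b.
h_2 = c^2 + b, LT = c^2.
h_3 = c^2 + c, LT = c^2.

S(h_2,h_3): lcm = c^2. S = b + c.
  leading term b: subtract (1)·h_1 from b + c → 1
  leading term 1: no divisor's leading term divides it; move 1 to the remainder.
  remainder 1 ≠ 0; add k_4 = 1 to the basis.

The other S-polynomials (S(h_1,h_2), S(h_1,h_3), S(h_1,k_4), S(h_2,k_4), S(h_3,k_4)) all reduce to 0 modulo the current basis, so we have a Gröbner basis.
Inter-reduce: drop elements whose leading term is divisible by another's, tail-reduce, and make monic.
Reduced Gröbner basis: {1}.

The bases are distinct; the ideals are different.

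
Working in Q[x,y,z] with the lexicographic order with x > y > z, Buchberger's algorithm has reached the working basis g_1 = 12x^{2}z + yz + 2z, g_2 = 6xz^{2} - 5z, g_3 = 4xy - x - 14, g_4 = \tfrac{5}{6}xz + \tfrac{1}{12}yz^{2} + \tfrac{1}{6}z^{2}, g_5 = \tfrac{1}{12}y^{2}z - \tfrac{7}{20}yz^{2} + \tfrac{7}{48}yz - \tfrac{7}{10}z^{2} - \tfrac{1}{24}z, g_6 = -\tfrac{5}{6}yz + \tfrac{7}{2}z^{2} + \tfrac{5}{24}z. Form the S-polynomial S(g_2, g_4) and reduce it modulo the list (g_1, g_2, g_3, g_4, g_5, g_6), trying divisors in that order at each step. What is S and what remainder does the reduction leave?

S(g_2, g_4) = -\tfrac{1}{10}yz^{3} - \tfrac{1}{5}z^{3} - \tfrac{5}{6}z; remainder on division = -\tfrac{21}{50}z^{4} - \tfrac{9}{40}z^{3} - \tfrac{5}{6}z.

lcm(LM(g_2), LM(g_4)) = xz^{2}.
S = (lcm/LT(g_2))·g_2 − (lcm/LT(g_4))·g_4 = -\tfrac{1}{10}yz^{3} - \tfrac{1}{5}z^{3} - \tfrac{5}{6}z.
Reduce S modulo (g_1, g_2, g_3, g_4, g_5, g_6) in that order:
  leading term yz^{3}: subtract (\tfrac{3}{25}z^{2})·g_6 from -\tfrac{1}{10}yz^{3} - \tfrac{1}{5}z^{3} - \tfrac{5}{6}z → -\tfrac{21}{50}z^{4} - \tfrac{9}{40}z^{3} - \tfrac{5}{6}z
  leading term z^{4}: no divisor's leading term divides it; move -\tfrac{21}{50}z^{4} to the remainder.
  leading term z^{3}: no divisor's leading term divides it; move -\tfrac{9}{40}z^{3} to the remainder.
  leading term z: no divisor's leading term divides it; move -\tfrac{5}{6}z to the remainder.
The remainder -\tfrac{21}{50}z^{4} - \tfrac{9}{40}z^{3} - \tfrac{5}{6}z is nonzero, so it would be added as the next basis element.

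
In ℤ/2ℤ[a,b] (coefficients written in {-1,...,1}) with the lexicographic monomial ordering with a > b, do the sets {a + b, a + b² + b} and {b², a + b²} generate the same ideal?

Two ideals are equal iff their reduced Gröbner bases coincide (the reduced basis is unique for a fixed ordering).
Buchberger on the first generating set:
f_1 = a + b, LT = a.
f_2 = a + b² + b, LT = a.

S(f_1,f_2): lcm = a. S = b².
  reduce S modulo (f_1, f_2):
  remainder b² ≠ 0; add g_3 = b² to the basis.

The other S-polynomials (S(f_1,g_3), S(f_2,g_3)) all reduce to 0 modulo the current basis, so we have a Gröbner basis.
Inter-reduce: drop elements whose leading term is divisible by another's, tail-reduce, and make monic.
Reduced Gröbner basis: {a + b, b²}.

Buchberger on the second generating set:
h_1 = b², LT = b².
h_2 = a + b², LT = a.

The S-polynomials (S(h_1,h_2)) all reduce to 0 modulo the current basis, so we have a Gröbner basis.
Inter-reduce: drop elements whose leading term is divisible by another's, tail-reduce, and make monic.
Reduced Gröbner basis: {a, b²}.

These differ, so the ideals are not equal.
The choice of monomial ordering does not affect the verdict — as long as both bases are computed under the same ordering, their equality decides ideal equality.

No, the ideals differ.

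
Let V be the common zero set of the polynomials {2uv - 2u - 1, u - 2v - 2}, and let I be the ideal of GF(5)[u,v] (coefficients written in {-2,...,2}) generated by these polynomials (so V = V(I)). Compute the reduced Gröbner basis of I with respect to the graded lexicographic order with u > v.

G = {v^{2}, u - 2v - 2}

f_1 = 2uv - 2u - 1, LT = uv.
f_2 = u - 2v - 2, LT = u.

S(f_1,f_2): lcm = uv. S = 2v^{2} - u + 2v + 2.
  reduce S modulo (f_1, f_2):
  remainder 2v^{2} ≠ 0; add g_3 = 2v^{2} to the basis.

The other S-polynomials (S(f_1,g_3), S(f_2,g_3)) all reduce to 0 modulo the current basis, so we have a Gröbner basis.
Inter-reduce: drop elements whose leading term is divisible by another's, tail-reduce, and make monic.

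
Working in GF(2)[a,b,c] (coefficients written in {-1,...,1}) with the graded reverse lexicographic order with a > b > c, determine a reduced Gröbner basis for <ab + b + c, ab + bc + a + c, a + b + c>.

f_1 = ab + b + c, LT = ab.
f_2 = ab + bc + a + c, LT = ab.
f_3 = a + b + c, LT = a.

S(f_1,f_2): lcm = ab. S = bc + a + b.
  reduce S modulo (f_1, f_2, f_3):
  remainder bc + c ≠ 0; add g_4 = bc + c to the basis.

S(f_1,f_3): lcm = ab. S = b^2 + bc + b + c.
  reduce S modulo (f_1, f_2, f_3, g_4):
  remainder b^2 + b ≠ 0; add g_5 = b^2 + b to the basis.

The other S-polynomials (S(f_2,f_3), S(f_1,g_4), S(f_2,g_4), S(f_3,g_4), S(f_1,g_5), S(f_2,g_5), S(f_3,g_5), S(g_4,g_5)) all reduce to 0 modulo the current basis, so we have a Gröbner basis.
Inter-reduce: drop elements whose leading term is divisible by another's, tail-reduce, and make monic.

G = {b^2 + b, bc + c, a + b + c}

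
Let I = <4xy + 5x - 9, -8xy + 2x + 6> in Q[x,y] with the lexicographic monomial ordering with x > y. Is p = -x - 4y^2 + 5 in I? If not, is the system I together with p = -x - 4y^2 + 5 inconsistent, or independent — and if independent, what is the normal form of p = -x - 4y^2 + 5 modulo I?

-x - 4y^2 + 5 lies in I (it reduces to 0).

First compute the reduced Gröbner basis of I by Buchberger's algorithm.
f_1 = 4xy + 5x - 9, LT = xy.
f_2 = -8xy + 2x + 6, LT = xy.

S(f_1,f_2): lcm = xy. S = 3/2x - 3/2.
  leading term x: no divisor's leading term divides it; move 3/2x to the remainder.
  leading term 1: no divisor's leading term divides it; move -3/2 to the remainder.
  remainder 3/2x - 3/2 ≠ 0; add h_3 = 3/2x - 3/2 to the basis.

S(f_1,h_3): lcm = xy. S = 5/4x + y - 9/4.
  leading term x: subtract (5/6)·h_3 from 5/4x + y - 9/4 → y - 1
  leading term y: no divisor's leading term divides it; move y to the remainder.
  leading term 1: no divisor's leading term divides it; move -1 to the remainder.
  remainder y - 1 ≠ 0; add h_4 = y - 1 to the basis.

The other S-polynomials (S(f_2,h_3), S(f_1,h_4), S(f_2,h_4), S(h_3,h_4)) all reduce to 0 modulo the current basis, so we have a Gröbner basis.
Inter-reduce: drop elements whose leading term is divisible by another's, tail-reduce, and make monic.
Reduced Gröbner basis: {x - 1, y - 1}.
Label its elements g_1 = x - 1, g_2 = y - 1.

Reduce p = -x - 4y^2 + 5 modulo G:
  leading term x: subtract (-1)·g_1 from -x - 4y^2 + 5 → -4y^2 + 4
  leading term y^2: subtract (-4y)·g_2 from -4y^2 + 4 → -4y + 4
  leading term y: subtract (-4)·g_2 from -4y + 4 → 0
  normal form = 0.
Since the normal form is 0, p ∈ I.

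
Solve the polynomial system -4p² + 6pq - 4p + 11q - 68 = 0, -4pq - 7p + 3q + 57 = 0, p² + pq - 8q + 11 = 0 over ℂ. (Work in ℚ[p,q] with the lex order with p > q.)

{(3, 4)}

Compute a lex Gröbner basis by Buchberger's algorithm.
f_1 = -4p² + 6pq - 4p + 11q - 68, LT = p².
f_2 = -4pq - 7p + 3q + 57, LT = pq.
f_3 = p² + pq - 8q + 11, LT = p².

S(f_1,f_2): lcm = p²q. S = -7/4p² - 3/2pq² + 7/4pq + 57/4p - 11/4q² + 17q.
  leading term p²: subtract (7/16)·f_1 from -7/4p² - 3/2pq² + 7/4pq + 57/4p - 11/4q² + 17q → -3/2pq² - ⅞pq + 16p - 11/4q² + 195/16q + 119/4
  leading term pq²: subtract (⅜q)·f_2 from -3/2pq² - ⅞pq + 16p - 11/4q² + 195/16q + 119/4 → 7/4pq + 16p - 31/8q² - 147/16q + 119/4
  leading term pq: subtract (-7/16)·f_2 from 7/4pq + 16p - 31/8q² - 147/16q + 119/4 → 207/16p - 31/8q² - 63/8q + 875/16
  leading term p: no divisor's leading term divides it; move 207/16p to the remainder.
  leading term q²: no divisor's leading term divides it; move -31/8q² to the remainder.
  leading term q: no divisor's leading term divides it; move -63/8q to the remainder.
  leading term 1: no divisor's leading term divides it; move 875/16 to the remainder.
  remainder 207/16p - 31/8q² - 63/8q + 875/16 ≠ 0; add h_4 = 207/16p - 31/8q² - 63/8q + 875/16 to the basis.

S(f_1,f_3): lcm = p². S = -5/2pq + p + 21/4q + 6.
  leading term pq: subtract (⅝)·f_2 from -5/2pq + p + 21/4q + 6 → 43/8p + 27/8q - 237/8
  leading term p: subtract (86/207)·h_4 from 43/8p + 27/8q - 237/8 → 1333/828q² + 1223/184q - 21671/414
  leading term q²: no divisor's leading term divides it; move 1333/828q² to the remainder.
  leading term q: no divisor's leading term divides it; move 1223/184q to the remainder.
  leading term 1: no divisor's leading term divides it; move -21671/414 to the remainder.
  remainder 1333/828q² + 1223/184q - 21671/414 ≠ 0; add h_5 = 1333/828q² + 1223/184q - 21671/414 to the basis.

S(f_2,f_3): lcm = p²q. S = 7/4p² - pq² - ¾pq - 57/4p + 8q² - 11q.
  leading term p²: subtract (-7/16)·f_1 from 7/4p² - pq² - ¾pq - 57/4p + 8q² - 11q → -pq² + 15/8pq - 16p + 8q² - 99/16q - 119/4
  leading term pq²: subtract (¼q)·f_2 from -pq² + 15/8pq - 16p + 8q² - 99/16q - 119/4 → 29/8pq - 16p + 29/4q² - 327/16q - 119/4
  leading term pq: subtract (-29/32)·f_2 from 29/8pq - 16p + 29/4q² - 327/16q - 119/4 → -715/32p + 29/4q² - 567/32q + 701/32
  leading term p: subtract (-715/414)·h_4 from -715/32p + 29/4q² - 567/32q + 701/32 → 1847/3312q² - 23051/736q + 192683/1656
  leading term q²: subtract (1847/5332)·h_5 from 1847/3312q² - 23051/736q + 192683/1656 → -179271/5332q + 179271/1333
  leading term q: no divisor's leading term divides it; move -179271/5332q to the remainder.
  leading term 1: no divisor's leading term divides it; move 179271/1333 to the remainder.
  remainder -179271/5332q + 179271/1333 ≠ 0; add h_6 = -179271/5332q + 179271/1333 to the basis.

The other S-polynomials (S(f_1,h_4), S(f_2,h_4), S(f_3,h_4), S(f_1,h_5), S(f_2,h_5), S(f_3,h_5), S(h_4,h_5), S(f_1,h_6), S(f_2,h_6), S(f_3,h_6), S(h_4,h_6), S(h_5,h_6)) all reduce to 0 modulo the current basis, so we have a Gröbner basis.
Inter-reduce: drop elements whose leading term is divisible by another's, tail-reduce, and make monic.
Reduced Gröbner basis: {p - 3, q - 4}.

From the last basis element, q - 4 = 0, so q takes values in {4}. Each choice, substituted upward through the basis, yields the corresponding point(s) of the solution set.
  q = 4: the earlier basis element becomes p - 3 = 0, giving p = 3 — point (3, 4).
A lex Gröbner basis triangularizes the system, enabling back-substitution.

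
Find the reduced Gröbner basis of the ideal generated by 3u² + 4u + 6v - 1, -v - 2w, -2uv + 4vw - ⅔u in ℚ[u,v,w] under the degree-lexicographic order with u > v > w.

f_1 = 3u² + 4u + 6v - 1, LT = u².
f_2 = -v - 2w, LT = v.
f_3 = -2uv + 4vw - ⅔u, LT = uv.

S(f_1,f_3): lcm = u²v. S = 2uvw - ⅓u² + 4/3uv + 2v² - ⅓v.
  leading term uvw: subtract (-2uw)·f_2 from 2uvw - ⅓u² + 4/3uv + 2v² - ⅓v → -4uw² - ⅓u² + 4/3uv + 2v² - ⅓v
  leading term uw²: no divisor's leading term divides it; move -4uw² to the remainder.
  leading term u²: subtract (-1/9)·f_1 from -⅓u² + 4/3uv + 2v² - ⅓v → 4/3uv + 2v² + 4/9u + ⅓v - 1/9
  leading term uv: subtract (-4/3u)·f_2 from 4/3uv + 2v² + 4/9u + ⅓v - 1/9 → -8/3uw + 2v² + 4/9u + ⅓v - 1/9
  leading term uw: no divisor's leading term divides it; move -8/3uw to the remainder.
  leading term v²: subtract (-2v)·f_2 from 2v² + 4/9u + ⅓v - 1/9 → -4vw + 4/9u + ⅓v - 1/9
  leading term vw: subtract (4w)·f_2 from -4vw + 4/9u + ⅓v - 1/9 → 8w² + 4/9u + ⅓v - 1/9
  leading term w²: no divisor's leading term divides it; move 8w² to the remainder.
  leading term u: no divisor's leading term divides it; move 4/9u to the remainder.
  leading term v: subtract (-⅓)·f_2 from ⅓v - 1/9 → -⅔w - 1/9
  leading term w: no divisor's leading term divides it; move -⅔w to the remainder.
  leading term 1: no divisor's leading term divides it; move -1/9 to the remainder.
  remainder -4uw² - 8/3uw + 8w² + 4/9u - ⅔w - 1/9 ≠ 0; add g_4 = -4uw² - 8/3uw + 8w² + 4/9u - ⅔w - 1/9 to the basis.

S(f_2,f_3): lcm = uv. S = 2uw + 2vw - ⅓u.
  leading term uw: no divisor's leading term divides it; move 2uw to the remainder.
  leading term vw: subtract (-2w)·f_2 from 2vw - ⅓u → -4w² - ⅓u
  leading term w²: no divisor's leading term divides it; move -4w² to the remainder.
  leading term u: no divisor's leading term divides it; move -⅓u to the remainder.
  remainder 2uw - 4w² - ⅓u ≠ 0; add g_5 = 2uw - 4w² - ⅓u to the basis.

S(f_1,g_4): lcm = u²w². S = -⅔u²w + 10/3uw² + 2vw² + 1/9u² - ⅙uw - ⅓w² - 1/36u.
  leading term u²w: subtract (-2/9w)·f_1 from -⅔u²w + 10/3uw² + 2vw² + 1/9u² - ⅙uw - ⅓w² - 1/36u → 10/3uw² + 2vw² + 1/9u² + 13/18uw + 4/3vw - ⅓w² - 1/36u - 2/9w
  leading term uw²: subtract (-⅚)·g_4 from 10/3uw² + 2vw² + 1/9u² + 13/18uw + 4/3vw - ⅓w² - 1/36u - 2/9w → 2vw² + 1/9u² - 3/2uw + 4/3vw + 19/3w² + 37/108u - 7/9w - 5/54
  leading term vw²: subtract (-2w²)·f_2 from 2vw² + 1/9u² - 3/2uw + 4/3vw + 19/3w² + 37/108u - 7/9w - 5/54 → -4w³ + 1/9u² - 3/2uw + 4/3vw + 19/3w² + 37/108u - 7/9w - 5/54
  leading term w³: no divisor's leading term divides it; move -4w³ to the remainder.
  leading term u²: subtract (1/27)·f_1 from 1/9u² - 3/2uw + 4/3vw + 19/3w² + 37/108u - 7/9w - 5/54 → -3/2uw + 4/3vw + 19/3w² + 7/36u - 2/9v - 7/9w - 1/18
  leading term uw: subtract (-¾)·g_5 from -3/2uw + 4/3vw + 19/3w² + 7/36u - 2/9v - 7/9w - 1/18 → 4/3vw + 10/3w² - 1/18u - 2/9v - 7/9w - 1/18
  leading term vw: subtract (-4/3w)·f_2 from 4/3vw + 10/3w² - 1/18u - 2/9v - 7/9w - 1/18 → ⅔w² - 1/18u - 2/9v - 7/9w - 1/18
  leading term w²: no divisor's leading term divides it; move ⅔w² to the remainder.
  leading term u: no divisor's leading term divides it; move -1/18u to the remainder.
  leading term v: subtract (2/9)·f_2 from -2/9v - 7/9w - 1/18 → -⅓w - 1/18
  leading term w: no divisor's leading term divides it; move -⅓w to the remainder.
  leading term 1: no divisor's leading term divides it; move -1/18 to the remainder.
  remainder -4w³ + ⅔w² - 1/18u - ⅓w - 1/18 ≠ 0; add g_6 = -4w³ + ⅔w² - 1/18u - ⅓w - 1/18 to the basis.

The other S-polynomials (S(f_1,f_2), S(f_2,g_4), S(f_3,g_4), S(f_1,g_5), S(f_2,g_5), S(f_3,g_5), S(g_4,g_5), S(f_1,g_6), S(f_2,g_6), S(f_3,g_6), S(g_4,g_6), S(g_5,g_6)) all reduce to 0 modulo the current basis, so we have a Gröbner basis.
Inter-reduce: drop elements whose leading term is divisible by another's, tail-reduce, and make monic.

G = {w³ - ⅙w² + 1/72u + 1/12w + 1/72, u² + 4/3u - 4w - ⅓, uw - 2w² - ⅙u, v + 2w}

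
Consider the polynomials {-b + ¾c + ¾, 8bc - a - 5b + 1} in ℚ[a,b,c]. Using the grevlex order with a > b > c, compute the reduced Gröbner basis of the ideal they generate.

G = {c² - ⅙a + ⅜c - 11/24, b - ¾c - ¾}

f_1 = -b + ¾c + ¾, LT = b.
f_2 = 8bc - a - 5b + 1, LT = bc.

S(f_1,f_2): lcm = bc. S = -¾c² + ⅛a + ⅝b - ¾c - ⅛.
  leading term c²: no divisor's leading term divides it; move -¾c² to the remainder.
  leading term a: no divisor's leading term divides it; move ⅛a to the remainder.
  leading term b: subtract (-⅝)·f_1 from ⅝b - ¾c - ⅛ → -9/32c + 11/32
  leading term c: no divisor's leading term divides it; move -9/32c to the remainder.
  leading term 1: no divisor's leading term divides it; move 11/32 to the remainder.
  remainder -¾c² + ⅛a - 9/32c + 11/32 ≠ 0; add g_3 = -¾c² + ⅛a - 9/32c + 11/32 to the basis.

The other S-polynomials (S(f_1,g_3), S(f_2,g_3)) all reduce to 0 modulo the current basis, so we have a Gröbner basis.
Inter-reduce: drop elements whose leading term is divisible by another's, tail-reduce, and make monic.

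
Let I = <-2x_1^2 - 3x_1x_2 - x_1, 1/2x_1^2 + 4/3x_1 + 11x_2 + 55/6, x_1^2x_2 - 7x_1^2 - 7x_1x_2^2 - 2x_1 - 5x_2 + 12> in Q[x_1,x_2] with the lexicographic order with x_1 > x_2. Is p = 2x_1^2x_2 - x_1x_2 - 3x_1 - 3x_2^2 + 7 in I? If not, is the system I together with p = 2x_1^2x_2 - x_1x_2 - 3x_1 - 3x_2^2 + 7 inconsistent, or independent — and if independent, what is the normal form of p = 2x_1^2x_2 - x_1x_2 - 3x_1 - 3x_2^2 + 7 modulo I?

2x_1^2x_2 - x_1x_2 - 3x_1 - 3x_2^2 + 7 lies in I (it reduces to 0).

First compute the reduced Gröbner basis of I by Buchberger's algorithm.
f_1 = -2x_1^2 - 3x_1x_2 - x_1, LT = x_1^2.
f_2 = 1/2x_1^2 + 4/3x_1 + 11x_2 + 55/6, LT = x_1^2.
f_3 = x_1^2x_2 - 7x_1^2 - 7x_1x_2^2 - 2x_1 - 5x_2 + 12, LT = x_1^2x_2.

S(f_1,f_2): lcm = x_1^2. S = 3/2x_1x_2 - 13/6x_1 - 22x_2 - 55/3.
  leading term x_1x_2: no divisor's leading term divides it; move 3/2x_1x_2 to the remainder.
  leading term x_1: no divisor's leading term divides it; move -13/6x_1 to the remainder.
  leading term x_2: no divisor's leading term divides it; move -22x_2 to the remainder.
  leading term 1: no divisor's leading term divides it; move -55/3 to the remainder.
  remainder 3/2x_1x_2 - 13/6x_1 - 22x_2 - 55/3 ≠ 0; add h_4 = 3/2x_1x_2 - 13/6x_1 - 22x_2 - 55/3 to the basis.

S(f_1,f_3): lcm = x_1^2x_2. S = 7x_1^2 + 17/2x_1x_2^2 + 1/2x_1x_2 + 2x_1 + 5x_2 - 12.
  leading term x_1^2: subtract (-7/2)·f_1 from 7x_1^2 + 17/2x_1x_2^2 + 1/2x_1x_2 + 2x_1 + 5x_2 - 12 → 17/2x_1x_2^2 - 10x_1x_2 - 3/2x_1 + 5x_2 - 12
  leading term x_1x_2^2: subtract (17/3x_2)·h_4 from 17/2x_1x_2^2 - 10x_1x_2 - 3/2x_1 + 5x_2 - 12 → 41/18x_1x_2 - 3/2x_1 + 374/3x_2^2 + 980/9x_2 - 12
  leading term x_1x_2: subtract (41/27)·h_4 from 41/18x_1x_2 - 3/2x_1 + 374/3x_2^2 + 980/9x_2 - 12 → 145/81x_1 + 374/3x_2^2 + 3842/27x_2 + 1283/81
  leading term x_1: no divisor's leading term divides it; move 145/81x_1 to the remainder.
  leading term x_2^2: no divisor's leading term divides it; move 374/3x_2^2 to the remainder.
  leading term x_2: no divisor's leading term divides it; move 3842/27x_2 to the remainder.
  leading term 1: no divisor's leading term divides it; move 1283/81 to the remainder.
  remainder 145/81x_1 + 374/3x_2^2 + 3842/27x_2 + 1283/81 ≠ 0; add h_5 = 145/81x_1 + 374/3x_2^2 + 3842/27x_2 + 1283/81 to the basis.

S(f_1,h_4): lcm = x_1^2x_2. S = 13/9x_1^2 + 3/2x_1x_2^2 + 91/6x_1x_2 + 110/9x_1.
  leading term x_1^2: subtract (-13/18)·f_1 from 13/9x_1^2 + 3/2x_1x_2^2 + 91/6x_1x_2 + 110/9x_1 → 3/2x_1x_2^2 + 13x_1x_2 + 23/2x_1
  leading term x_1x_2^2: subtract (x_2)·h_4 from 3/2x_1x_2^2 + 13x_1x_2 + 23/2x_1 → 91/6x_1x_2 + 23/2x_1 + 22x_2^2 + 55/3x_2
  leading term x_1x_2: subtract (91/9)·h_4 from 91/6x_1x_2 + 23/2x_1 + 22x_2^2 + 55/3x_2 → 902/27x_1 + 22x_2^2 + 2167/9x_2 + 5005/27
  leading term x_1: subtract (2706/145)·h_5 from 902/27x_1 + 22x_2^2 + 2167/9x_2 + 5005/27 → -334158/145x_2^2 - 350141/145x_2 - 15983/145
  leading term x_2^2: no divisor's leading term divides it; move -334158/145x_2^2 to the remainder.
  leading term x_2: no divisor's leading term divides it; move -350141/145x_2 to the remainder.
  leading term 1: no divisor's leading term divides it; move -15983/145 to the remainder.
  remainder -334158/145x_2^2 - 350141/145x_2 - 15983/145 ≠ 0; add h_6 = -334158/145x_2^2 - 350141/145x_2 - 15983/145 to the basis.

S(f_1,h_5): lcm = x_1^2. S = -10098/145x_1x_2^2 - 22617/290x_1x_2 - 2421/290x_1.
  leading term x_1x_2^2: subtract (-6732/145x_2)·h_4 from -10098/145x_1x_2^2 - 22617/290x_1x_2 - 2421/290x_1 → -51789/290x_1x_2 - 2421/290x_1 - 148104/145x_2^2 - 24684/29x_2
  leading term x_1x_2: subtract (-17263/145)·h_4 from -51789/290x_1x_2 - 2421/290x_1 - 148104/145x_2^2 - 24684/29x_2 → -115841/435x_1 - 148104/145x_2^2 - 503206/145x_2 - 189893/87
  leading term x_1: subtract (-3127707/21025)·h_5 from -115841/435x_1 - 148104/145x_2^2 - 503206/145x_2 - 189893/87 → 368445726/21025x_2^2 + 372096252/21025x_2 + 3650526/21025
  leading term x_2^2: subtract (-5582511/734135)·h_6 from 368445726/21025x_2^2 + 372096252/21025x_2 + 3650526/21025 → -97576083/146827x_2 - 97576083/146827
  leading term x_2: no divisor's leading term divides it; move -97576083/146827x_2 to the remainder.
  leading term 1: no divisor's leading term divides it; move -97576083/146827 to the remainder.
  remainder -97576083/146827x_2 - 97576083/146827 ≠ 0; add h_7 = -97576083/146827x_2 - 97576083/146827 to the basis.

The other S-polynomials (S(f_2,f_3), S(f_2,h_4), S(f_3,h_4), S(f_2,h_5), S(f_3,h_5), S(h_4,h_5), S(f_1,h_6), S(f_2,h_6), S(f_3,h_6), S(h_4,h_6), S(h_5,h_6), S(f_1,h_7), S(f_2,h_7), S(f_3,h_7), S(h_4,h_7), S(h_5,h_7), S(h_6,h_7)) all reduce to 0 modulo the current basis, so we have a Gröbner basis.
Inter-reduce: drop elements whose leading term is divisible by another's, tail-reduce, and make monic.
Reduced Gröbner basis: {x_1 - 1, x_2 + 1}.
Label its elements g_1 = x_1 - 1, g_2 = x_2 + 1.

Reduce p = 2x_1^2x_2 - x_1x_2 - 3x_1 - 3x_2^2 + 7 modulo G:
  leading term x_1^2x_2: subtract (2x_1x_2)·g_1 from 2x_1^2x_2 - x_1x_2 - 3x_1 - 3x_2^2 + 7 → x_1x_2 - 3x_1 - 3x_2^2 + 7
  leading term x_1x_2: subtract (x_2)·g_1 from x_1x_2 - 3x_1 - 3x_2^2 + 7 → -3x_1 - 3x_2^2 + x_2 + 7
  leading term x_1: subtract (-3)·g_1 from -3x_1 - 3x_2^2 + x_2 + 7 → -3x_2^2 + x_2 + 4
  leading term x_2^2: subtract (-3x_2)·g_2 from -3x_2^2 + x_2 + 4 → 4x_2 + 4
  leading term x_2: subtract (4)·g_2 from 4x_2 + 4 → 0
  normal form = 0.
Since the normal form is 0, p ∈ I.

The remainder on division by a Gröbner basis is unique — it is the normal form.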